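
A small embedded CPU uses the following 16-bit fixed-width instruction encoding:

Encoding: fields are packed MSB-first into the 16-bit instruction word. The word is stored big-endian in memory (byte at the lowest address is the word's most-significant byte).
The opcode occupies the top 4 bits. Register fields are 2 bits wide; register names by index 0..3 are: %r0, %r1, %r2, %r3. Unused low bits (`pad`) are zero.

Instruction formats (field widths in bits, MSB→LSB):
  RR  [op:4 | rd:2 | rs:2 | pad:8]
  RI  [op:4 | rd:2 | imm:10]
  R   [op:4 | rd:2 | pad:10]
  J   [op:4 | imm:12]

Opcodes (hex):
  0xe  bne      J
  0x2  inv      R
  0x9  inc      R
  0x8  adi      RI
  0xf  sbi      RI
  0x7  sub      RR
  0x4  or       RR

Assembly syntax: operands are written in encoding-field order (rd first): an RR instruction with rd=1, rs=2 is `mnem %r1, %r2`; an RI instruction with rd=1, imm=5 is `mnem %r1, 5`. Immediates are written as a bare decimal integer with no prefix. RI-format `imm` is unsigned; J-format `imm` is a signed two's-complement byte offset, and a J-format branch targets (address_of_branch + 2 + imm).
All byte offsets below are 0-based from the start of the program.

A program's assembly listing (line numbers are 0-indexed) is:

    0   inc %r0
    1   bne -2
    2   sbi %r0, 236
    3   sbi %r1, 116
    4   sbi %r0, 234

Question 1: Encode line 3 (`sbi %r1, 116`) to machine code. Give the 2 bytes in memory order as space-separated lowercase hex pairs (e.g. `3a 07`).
f4 74

3. sbi fields op=0xf:4|rd=1:2|imm=116:10 → word f474h → f4 74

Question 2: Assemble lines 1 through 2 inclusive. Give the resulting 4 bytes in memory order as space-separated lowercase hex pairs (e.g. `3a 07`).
1. bne fields op=0xe:4|imm=-2:12 → word effeh → ef fe
2. sbi fields op=0xf:4|rd=0:2|imm=236:10 → word f0ech → f0 ec

ef fe f0 ec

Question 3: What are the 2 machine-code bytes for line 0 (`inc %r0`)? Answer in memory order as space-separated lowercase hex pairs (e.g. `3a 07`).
L0: inc op=0x9:4|rd=0:2|pad=0:10 ⇒ 0x9000 ⇒ big 90 00

90 00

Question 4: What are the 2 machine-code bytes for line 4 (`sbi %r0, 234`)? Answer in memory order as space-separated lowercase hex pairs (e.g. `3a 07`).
f0 ea

line 4 (sbi): pack op=0xf:4|rd=0:2|imm=234:10 = 0xf0ea; big→ f0 ea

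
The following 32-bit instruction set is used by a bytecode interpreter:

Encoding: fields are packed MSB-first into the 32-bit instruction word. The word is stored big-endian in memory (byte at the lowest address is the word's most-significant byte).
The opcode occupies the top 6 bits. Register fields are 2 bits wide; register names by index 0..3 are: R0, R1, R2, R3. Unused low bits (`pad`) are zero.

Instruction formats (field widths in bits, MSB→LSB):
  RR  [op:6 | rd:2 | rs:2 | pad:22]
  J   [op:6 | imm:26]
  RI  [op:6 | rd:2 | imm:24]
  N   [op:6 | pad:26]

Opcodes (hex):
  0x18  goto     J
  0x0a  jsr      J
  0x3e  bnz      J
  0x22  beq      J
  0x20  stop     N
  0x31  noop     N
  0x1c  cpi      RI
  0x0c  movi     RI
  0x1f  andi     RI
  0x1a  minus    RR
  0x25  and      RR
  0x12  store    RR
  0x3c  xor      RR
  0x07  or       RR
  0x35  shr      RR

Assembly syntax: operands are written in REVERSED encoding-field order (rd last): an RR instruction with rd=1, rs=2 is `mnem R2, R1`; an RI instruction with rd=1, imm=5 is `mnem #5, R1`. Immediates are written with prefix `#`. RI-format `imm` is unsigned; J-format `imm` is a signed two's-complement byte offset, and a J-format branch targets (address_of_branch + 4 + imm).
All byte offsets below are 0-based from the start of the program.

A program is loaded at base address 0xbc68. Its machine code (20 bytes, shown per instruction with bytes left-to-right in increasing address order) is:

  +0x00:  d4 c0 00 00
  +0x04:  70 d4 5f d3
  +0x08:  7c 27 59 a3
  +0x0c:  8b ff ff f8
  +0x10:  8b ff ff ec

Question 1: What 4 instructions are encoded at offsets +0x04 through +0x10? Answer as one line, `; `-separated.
+0x04: 70 d4 5f d3 ⇒ word 0x70d45fd3 (big)
  op=0x70d45fd3>>26=0x1c ⇒ cpi (RI)
  rd: (w>>24)&0x3=0x0 → R0
  imm: (w>>0)&0xffffff=0xd45fd3 → #13918163
+0x08: 7c 27 59 a3 ⇒ word 0x7c2759a3 (big)
  op=0x7c2759a3>>26=0x1f ⇒ andi (RI)
  rd: (w>>24)&0x3=0x0 → R0
  imm: (w>>0)&0xffffff=0x2759a3 → #2578851
+0x0c: 8b ff ff f8 ⇒ word 0x8bfffff8 (big)
  op=0x8bfffff8>>26=0x22 ⇒ beq (J)
  imm: (w>>0)&0x3ffffff=0x3fffff8 (s26→-8) → #-8
+0x10: 8b ff ff ec ⇒ word 0x8bffffec (big)
  op=0x8bffffec>>26=0x22 ⇒ beq (J)
  imm: (w>>0)&0x3ffffff=0x3ffffec (s26→-20) → #-20

cpi #13918163, R0; andi #2578851, R0; beq #-8; beq #-20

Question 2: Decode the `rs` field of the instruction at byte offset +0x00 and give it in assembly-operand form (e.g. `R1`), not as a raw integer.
off 0x00: read d4 c0 00 00 as big → 0xd4c00000
  top 6b → 0x35 → shr [RR]
  rd@[25:24]=0x0 ⇒ R0
  rs@[23:22]=0x3 ⇒ R3

R3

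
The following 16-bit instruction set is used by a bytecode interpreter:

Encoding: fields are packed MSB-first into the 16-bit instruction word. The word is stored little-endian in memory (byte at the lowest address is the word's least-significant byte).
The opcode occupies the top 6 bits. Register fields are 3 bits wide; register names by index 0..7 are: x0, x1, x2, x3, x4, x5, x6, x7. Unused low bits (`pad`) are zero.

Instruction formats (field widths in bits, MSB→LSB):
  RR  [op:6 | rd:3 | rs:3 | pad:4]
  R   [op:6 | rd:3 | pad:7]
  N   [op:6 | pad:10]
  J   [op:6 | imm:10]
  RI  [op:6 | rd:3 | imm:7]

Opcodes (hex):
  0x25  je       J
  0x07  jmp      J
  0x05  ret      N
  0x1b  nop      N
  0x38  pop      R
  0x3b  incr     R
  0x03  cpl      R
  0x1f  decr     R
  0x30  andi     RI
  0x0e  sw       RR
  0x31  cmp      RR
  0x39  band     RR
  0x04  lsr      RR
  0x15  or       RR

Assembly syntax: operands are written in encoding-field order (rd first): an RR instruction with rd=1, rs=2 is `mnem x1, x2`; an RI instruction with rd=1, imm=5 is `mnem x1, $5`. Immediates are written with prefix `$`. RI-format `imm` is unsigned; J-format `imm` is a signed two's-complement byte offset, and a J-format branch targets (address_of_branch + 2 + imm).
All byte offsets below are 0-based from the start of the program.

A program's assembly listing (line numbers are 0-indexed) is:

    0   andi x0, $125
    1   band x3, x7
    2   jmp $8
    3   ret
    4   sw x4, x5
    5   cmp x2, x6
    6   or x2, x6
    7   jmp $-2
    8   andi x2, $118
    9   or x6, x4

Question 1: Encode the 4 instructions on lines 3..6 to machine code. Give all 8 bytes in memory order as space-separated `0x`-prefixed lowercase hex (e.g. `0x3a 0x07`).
line 3 (ret): pack op=0x5:6|pad=0:10 = 0x1400; little→ 00 14
line 4 (sw): pack op=0xe:6|rd=4:3|rs=5:3|pad=0:4 = 0x3a50; little→ 50 3a
line 5 (cmp): pack op=0x31:6|rd=2:3|rs=6:3|pad=0:4 = 0xc560; little→ 60 c5
line 6 (or): pack op=0x15:6|rd=2:3|rs=6:3|pad=0:4 = 0x5560; little→ 60 55

0x00 0x14 0x50 0x3a 0x60 0xc5 0x60 0x55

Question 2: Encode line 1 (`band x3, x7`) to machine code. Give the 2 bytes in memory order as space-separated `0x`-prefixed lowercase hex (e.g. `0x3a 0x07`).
0xf0 0xe5

1. band fields op=0x39:6|rd=3:3|rs=7:3|pad=0:4 → word e5f0h → f0 e5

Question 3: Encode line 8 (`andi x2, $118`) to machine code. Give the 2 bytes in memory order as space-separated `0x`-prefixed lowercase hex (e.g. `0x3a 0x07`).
0x76 0xc1

L8: andi op=0x30:6|rd=2:3|imm=118:7 ⇒ 0xc176 ⇒ little 76 c1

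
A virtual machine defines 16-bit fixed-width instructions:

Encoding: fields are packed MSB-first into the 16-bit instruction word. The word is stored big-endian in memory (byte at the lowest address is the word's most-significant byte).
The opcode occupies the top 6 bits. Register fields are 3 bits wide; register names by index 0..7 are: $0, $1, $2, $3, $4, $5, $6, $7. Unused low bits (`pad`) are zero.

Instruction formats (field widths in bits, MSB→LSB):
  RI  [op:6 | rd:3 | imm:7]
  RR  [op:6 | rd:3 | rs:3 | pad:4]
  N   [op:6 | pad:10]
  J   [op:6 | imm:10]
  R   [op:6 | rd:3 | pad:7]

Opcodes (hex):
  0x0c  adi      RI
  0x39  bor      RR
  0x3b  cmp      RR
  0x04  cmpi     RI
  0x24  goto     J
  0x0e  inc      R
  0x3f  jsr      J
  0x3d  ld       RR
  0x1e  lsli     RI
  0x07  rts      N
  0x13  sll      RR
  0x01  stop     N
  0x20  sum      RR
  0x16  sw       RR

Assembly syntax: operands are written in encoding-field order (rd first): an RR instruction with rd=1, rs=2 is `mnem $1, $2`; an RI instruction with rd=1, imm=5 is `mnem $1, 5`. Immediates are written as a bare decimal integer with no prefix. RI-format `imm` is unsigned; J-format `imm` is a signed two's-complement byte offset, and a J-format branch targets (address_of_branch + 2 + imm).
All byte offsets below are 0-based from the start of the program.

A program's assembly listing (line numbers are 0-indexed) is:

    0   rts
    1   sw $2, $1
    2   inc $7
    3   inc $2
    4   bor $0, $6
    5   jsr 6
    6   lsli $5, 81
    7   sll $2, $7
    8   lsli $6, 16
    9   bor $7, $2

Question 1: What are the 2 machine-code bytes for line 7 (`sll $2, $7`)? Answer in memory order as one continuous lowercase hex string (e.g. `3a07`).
L7: sll op=0x13:6|rd=2:3|rs=7:3|pad=0:4 ⇒ 0x4d70 ⇒ big 4d 70

4d70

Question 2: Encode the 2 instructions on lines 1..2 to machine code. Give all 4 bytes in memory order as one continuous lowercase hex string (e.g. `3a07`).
line 1 (sw): pack op=0x16:6|rd=2:3|rs=1:3|pad=0:4 = 0x5910; big→ 59 10
line 2 (inc): pack op=0xe:6|rd=7:3|pad=0:7 = 0x3b80; big→ 3b 80

59103b80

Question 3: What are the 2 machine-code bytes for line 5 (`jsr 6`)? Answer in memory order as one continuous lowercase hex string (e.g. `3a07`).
5. jsr fields op=0x3f:6|imm=6:10 → word fc06h → fc 06

fc06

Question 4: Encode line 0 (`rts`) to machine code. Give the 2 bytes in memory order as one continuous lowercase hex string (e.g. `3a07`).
1c00

L0: rts op=0x7:6|pad=0:10 ⇒ 0x1c00 ⇒ big 1c 00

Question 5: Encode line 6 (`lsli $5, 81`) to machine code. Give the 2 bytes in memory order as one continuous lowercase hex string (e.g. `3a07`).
6. lsli fields op=0x1e:6|rd=5:3|imm=81:7 → word 7ad1h → 7a d1

7ad1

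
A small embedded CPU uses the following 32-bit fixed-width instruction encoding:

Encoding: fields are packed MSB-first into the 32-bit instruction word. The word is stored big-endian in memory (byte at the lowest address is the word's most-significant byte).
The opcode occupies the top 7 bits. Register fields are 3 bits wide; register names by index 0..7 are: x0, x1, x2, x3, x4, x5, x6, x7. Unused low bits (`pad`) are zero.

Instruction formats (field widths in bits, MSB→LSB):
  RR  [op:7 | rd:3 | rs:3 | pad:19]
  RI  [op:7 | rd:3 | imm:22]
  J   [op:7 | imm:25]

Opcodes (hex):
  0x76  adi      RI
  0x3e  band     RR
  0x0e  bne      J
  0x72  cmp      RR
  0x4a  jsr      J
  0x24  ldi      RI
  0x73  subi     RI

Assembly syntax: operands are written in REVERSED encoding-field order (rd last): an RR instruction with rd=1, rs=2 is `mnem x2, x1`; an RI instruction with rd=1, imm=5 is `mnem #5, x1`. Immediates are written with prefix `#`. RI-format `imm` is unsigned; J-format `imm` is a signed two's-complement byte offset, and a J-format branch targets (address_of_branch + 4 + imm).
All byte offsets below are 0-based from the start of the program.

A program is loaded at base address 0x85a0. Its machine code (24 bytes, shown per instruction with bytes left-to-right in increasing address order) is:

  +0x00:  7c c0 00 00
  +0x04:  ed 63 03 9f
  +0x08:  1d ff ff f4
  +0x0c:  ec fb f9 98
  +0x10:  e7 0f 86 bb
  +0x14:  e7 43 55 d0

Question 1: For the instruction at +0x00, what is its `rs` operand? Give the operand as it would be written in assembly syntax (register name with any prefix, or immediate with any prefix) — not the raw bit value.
x0

@+00  big-endian(7c c0 00 00) = 0x7cc00000
  opcode bits[31:25]=0x3e: band/RR
  rd: (w>>22)&0x7=0x3 → x3
  rs: (w>>19)&0x7=0x0 → x0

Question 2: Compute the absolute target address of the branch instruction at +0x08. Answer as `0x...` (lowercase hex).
off 0x08: read 1d ff ff f4 as big → 0x1dfffff4
  top 7b → 0xe → bne [J]
  imm@[24:0]=0x1fffff4 (s25→-12) ⇒ #-12
  target = base 0x85a0 + off 0x08 + 4 + imm -12 = 0x85a0

0x85a0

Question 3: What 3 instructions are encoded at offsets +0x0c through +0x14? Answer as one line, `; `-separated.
+0x0c: ec fb f9 98 ⇒ word 0xecfbf998 (big)
  top 7b → 0x76 → adi [RI]
  rd: (w>>22)&0x7=0x3 → x3
  imm: (w>>0)&0x3fffff=0x3bf998 → #3930520
+0x10: e7 0f 86 bb ⇒ word 0xe70f86bb (big)
  top 7b → 0x73 → subi [RI]
  rd: (w>>22)&0x7=0x4 → x4
  imm: (w>>0)&0x3fffff=0xf86bb → #1017531
+0x14: e7 43 55 d0 ⇒ word 0xe74355d0 (big)
  top 7b → 0x73 → subi [RI]
  rd: (w>>22)&0x7=0x5 → x5
  imm: (w>>0)&0x3fffff=0x355d0 → #218576

adi #3930520, x3; subi #1017531, x4; subi #218576, x5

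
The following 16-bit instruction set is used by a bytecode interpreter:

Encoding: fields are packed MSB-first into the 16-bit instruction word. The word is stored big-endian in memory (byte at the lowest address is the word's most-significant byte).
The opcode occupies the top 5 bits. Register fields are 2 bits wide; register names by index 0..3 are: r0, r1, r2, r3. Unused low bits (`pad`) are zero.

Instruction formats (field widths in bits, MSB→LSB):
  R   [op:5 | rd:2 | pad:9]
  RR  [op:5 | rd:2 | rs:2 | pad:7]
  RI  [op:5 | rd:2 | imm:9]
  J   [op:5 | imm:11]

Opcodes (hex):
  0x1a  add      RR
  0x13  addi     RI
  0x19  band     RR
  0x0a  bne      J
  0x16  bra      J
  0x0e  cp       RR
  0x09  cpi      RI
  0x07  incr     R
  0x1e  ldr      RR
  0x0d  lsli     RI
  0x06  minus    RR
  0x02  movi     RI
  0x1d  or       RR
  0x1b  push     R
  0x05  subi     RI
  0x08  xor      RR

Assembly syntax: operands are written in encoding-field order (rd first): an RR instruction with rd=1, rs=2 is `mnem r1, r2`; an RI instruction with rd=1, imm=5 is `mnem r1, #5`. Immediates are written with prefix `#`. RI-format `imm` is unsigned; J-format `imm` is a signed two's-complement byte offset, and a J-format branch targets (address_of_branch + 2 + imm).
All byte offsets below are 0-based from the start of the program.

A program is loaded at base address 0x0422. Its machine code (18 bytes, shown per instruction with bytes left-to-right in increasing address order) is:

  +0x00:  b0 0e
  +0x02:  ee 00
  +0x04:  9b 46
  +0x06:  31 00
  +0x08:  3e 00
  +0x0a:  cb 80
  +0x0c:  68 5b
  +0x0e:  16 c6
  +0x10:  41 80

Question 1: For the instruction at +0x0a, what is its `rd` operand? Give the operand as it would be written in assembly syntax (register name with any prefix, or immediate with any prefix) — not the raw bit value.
@+0a  big-endian(cb 80) = 0xcb80
  opcode bits[15:11]=0x19: band/RR
  rd: (w>>9)&0x3=0x1 → r1
  rs: (w>>7)&0x3=0x3 → r3

r1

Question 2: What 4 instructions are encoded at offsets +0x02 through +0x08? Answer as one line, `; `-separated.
or r3, r0; addi r1, #326; minus r0, r2; incr r3

+0x02: ee 00 ⇒ word 0xee00 (big)
  op=0xee00>>11=0x1d ⇒ or (RR)
  rd@[10:9]=0x3 ⇒ r3
  rs@[8:7]=0x0 ⇒ r0
+0x04: 9b 46 ⇒ word 0x9b46 (big)
  op=0x9b46>>11=0x13 ⇒ addi (RI)
  rd@[10:9]=0x1 ⇒ r1
  imm@[8:0]=0x146 ⇒ #326
+0x06: 31 00 ⇒ word 0x3100 (big)
  op=0x3100>>11=0x6 ⇒ minus (RR)
  rd@[10:9]=0x0 ⇒ r0
  rs@[8:7]=0x2 ⇒ r2
+0x08: 3e 00 ⇒ word 0x3e00 (big)
  op=0x3e00>>11=0x7 ⇒ incr (R)
  rd@[10:9]=0x3 ⇒ r3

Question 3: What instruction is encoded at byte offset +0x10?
[10] 41 80 → 0x4180
  opcode bits[15:11]=0x8: xor/RR
  rd@[10:9]=0x0 ⇒ r0
  rs@[8:7]=0x3 ⇒ r3

xor r0, r3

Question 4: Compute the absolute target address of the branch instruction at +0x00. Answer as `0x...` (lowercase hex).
0x0432

[00] b0 0e → 0xb00e
  opcode bits[15:11]=0x16: bra/J
  imm@[10:0]=0xe ⇒ #14
  target = base 0x0422 + off 0x00 + 2 + imm 14 = 0x0432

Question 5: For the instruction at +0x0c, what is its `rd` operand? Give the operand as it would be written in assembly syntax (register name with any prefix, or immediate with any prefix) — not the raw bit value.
@+0c  big-endian(68 5b) = 0x685b
  op=0x685b>>11=0xd ⇒ lsli (RI)
  rd: (w>>9)&0x3=0x0 → r0
  imm: (w>>0)&0x1ff=0x5b → #91

r0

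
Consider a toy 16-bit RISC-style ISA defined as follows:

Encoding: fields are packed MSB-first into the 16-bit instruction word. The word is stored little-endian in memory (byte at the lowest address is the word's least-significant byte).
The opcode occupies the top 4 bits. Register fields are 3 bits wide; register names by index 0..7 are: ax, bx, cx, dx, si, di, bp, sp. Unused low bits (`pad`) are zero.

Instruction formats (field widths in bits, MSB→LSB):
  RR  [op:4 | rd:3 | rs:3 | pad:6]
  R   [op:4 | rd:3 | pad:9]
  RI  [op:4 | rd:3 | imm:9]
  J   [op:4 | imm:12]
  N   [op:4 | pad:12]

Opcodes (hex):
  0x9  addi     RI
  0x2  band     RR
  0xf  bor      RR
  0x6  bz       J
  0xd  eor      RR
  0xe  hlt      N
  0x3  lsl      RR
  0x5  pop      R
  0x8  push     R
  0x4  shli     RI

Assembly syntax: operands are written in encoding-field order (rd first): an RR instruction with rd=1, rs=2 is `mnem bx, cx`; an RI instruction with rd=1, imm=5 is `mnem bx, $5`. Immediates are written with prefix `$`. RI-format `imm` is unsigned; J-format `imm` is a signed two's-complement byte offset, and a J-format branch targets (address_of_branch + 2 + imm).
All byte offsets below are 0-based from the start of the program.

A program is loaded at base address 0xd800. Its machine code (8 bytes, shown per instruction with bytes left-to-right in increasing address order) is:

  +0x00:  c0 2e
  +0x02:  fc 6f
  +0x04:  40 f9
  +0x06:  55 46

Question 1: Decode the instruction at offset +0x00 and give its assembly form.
+0x00: c0 2e ⇒ word 0x2ec0 (little)
  op=0x2ec0>>12=0x2 ⇒ band (RR)
  rd@[11:9]=0x7 ⇒ sp
  rs@[8:6]=0x3 ⇒ dx

band sp, dx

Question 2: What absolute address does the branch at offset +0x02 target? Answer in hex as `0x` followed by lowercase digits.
0xd800

@+02  little-endian(fc 6f) = 0x6ffc
  opcode bits[15:12]=0x6: bz/J
  imm@[11:0]=0xffc (s12→-4) ⇒ $-4
  target = base 0xd800 + off 0x02 + 2 + imm -4 = 0xd800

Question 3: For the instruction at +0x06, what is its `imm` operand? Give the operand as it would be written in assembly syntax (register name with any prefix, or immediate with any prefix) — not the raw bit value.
$85

[06] 55 46 → 0x4655
  opcode bits[15:12]=0x4: shli/RI
  [11:9] rd=3 = dx
  [8:0] imm=85 = $85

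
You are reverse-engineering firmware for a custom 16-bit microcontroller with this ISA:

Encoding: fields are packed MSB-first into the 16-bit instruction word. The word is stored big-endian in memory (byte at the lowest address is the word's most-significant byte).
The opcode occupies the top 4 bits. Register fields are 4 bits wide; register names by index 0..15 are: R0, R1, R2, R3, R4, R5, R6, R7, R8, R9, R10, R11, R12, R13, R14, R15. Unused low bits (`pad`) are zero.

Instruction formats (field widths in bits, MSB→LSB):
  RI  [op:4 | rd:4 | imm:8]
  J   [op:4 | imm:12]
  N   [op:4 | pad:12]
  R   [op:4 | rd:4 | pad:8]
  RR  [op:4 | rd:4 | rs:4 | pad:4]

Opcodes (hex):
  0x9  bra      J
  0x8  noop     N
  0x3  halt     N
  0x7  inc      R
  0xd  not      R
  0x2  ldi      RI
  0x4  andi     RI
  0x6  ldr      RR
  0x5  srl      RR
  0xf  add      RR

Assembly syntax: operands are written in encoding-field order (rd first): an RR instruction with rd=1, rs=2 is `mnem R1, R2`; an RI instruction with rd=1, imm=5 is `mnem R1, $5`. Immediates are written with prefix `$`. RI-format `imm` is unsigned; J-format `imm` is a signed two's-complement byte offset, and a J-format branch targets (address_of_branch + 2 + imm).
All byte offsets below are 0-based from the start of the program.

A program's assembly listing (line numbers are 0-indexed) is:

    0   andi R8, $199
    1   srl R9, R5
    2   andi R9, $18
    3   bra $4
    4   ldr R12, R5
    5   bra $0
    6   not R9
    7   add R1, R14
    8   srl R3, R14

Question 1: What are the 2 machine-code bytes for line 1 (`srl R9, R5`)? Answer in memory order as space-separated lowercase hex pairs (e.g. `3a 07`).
1. srl fields op=0x5:4|rd=9:4|rs=5:4|pad=0:4 → word 5950h → 59 50

59 50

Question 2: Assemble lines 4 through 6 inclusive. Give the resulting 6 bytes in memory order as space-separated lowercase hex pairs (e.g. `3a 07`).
6c 50 90 00 d9 00

4. ldr fields op=0x6:4|rd=12:4|rs=5:4|pad=0:4 → word 6c50h → 6c 50
5. bra fields op=0x9:4|imm=0:12 → word 9000h → 90 00
6. not fields op=0xd:4|rd=9:4|pad=0:8 → word d900h → d9 00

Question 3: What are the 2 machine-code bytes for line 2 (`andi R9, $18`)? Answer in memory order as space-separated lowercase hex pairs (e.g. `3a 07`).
49 12

L2: andi op=0x4:4|rd=9:4|imm=18:8 ⇒ 0x4912 ⇒ big 49 12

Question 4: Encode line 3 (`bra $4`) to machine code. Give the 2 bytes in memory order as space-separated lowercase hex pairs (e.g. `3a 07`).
90 04

line 3 (bra): pack op=0x9:4|imm=4:12 = 0x9004; big→ 90 04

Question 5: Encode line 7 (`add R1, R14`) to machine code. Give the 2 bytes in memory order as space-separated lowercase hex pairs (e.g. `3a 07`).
line 7 (add): pack op=0xf:4|rd=1:4|rs=14:4|pad=0:4 = 0xf1e0; big→ f1 e0

f1 e0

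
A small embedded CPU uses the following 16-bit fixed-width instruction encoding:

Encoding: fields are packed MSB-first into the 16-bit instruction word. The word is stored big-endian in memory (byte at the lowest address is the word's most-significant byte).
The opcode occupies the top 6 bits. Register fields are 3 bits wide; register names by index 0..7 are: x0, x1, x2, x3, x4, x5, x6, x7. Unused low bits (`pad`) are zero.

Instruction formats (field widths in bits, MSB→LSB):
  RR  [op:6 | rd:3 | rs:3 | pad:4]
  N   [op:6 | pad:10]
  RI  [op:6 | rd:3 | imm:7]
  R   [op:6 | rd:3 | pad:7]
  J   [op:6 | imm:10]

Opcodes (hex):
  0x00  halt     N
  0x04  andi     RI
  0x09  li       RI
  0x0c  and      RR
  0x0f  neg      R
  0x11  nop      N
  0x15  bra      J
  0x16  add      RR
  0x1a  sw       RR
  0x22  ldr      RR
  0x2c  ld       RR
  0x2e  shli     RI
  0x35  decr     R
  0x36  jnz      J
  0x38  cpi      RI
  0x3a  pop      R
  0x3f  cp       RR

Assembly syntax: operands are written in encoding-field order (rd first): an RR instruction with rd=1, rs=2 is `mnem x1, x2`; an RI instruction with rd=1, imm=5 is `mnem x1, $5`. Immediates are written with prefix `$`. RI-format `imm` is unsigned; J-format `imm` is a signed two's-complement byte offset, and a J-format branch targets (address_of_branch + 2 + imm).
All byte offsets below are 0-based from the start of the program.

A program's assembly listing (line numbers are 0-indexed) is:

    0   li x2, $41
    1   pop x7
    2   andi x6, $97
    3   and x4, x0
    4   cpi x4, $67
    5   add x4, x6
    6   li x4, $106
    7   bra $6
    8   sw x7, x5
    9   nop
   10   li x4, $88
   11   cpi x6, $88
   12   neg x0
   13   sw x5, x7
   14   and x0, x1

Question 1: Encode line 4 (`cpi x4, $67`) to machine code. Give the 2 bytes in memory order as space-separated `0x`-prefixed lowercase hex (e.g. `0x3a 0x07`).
0xe2 0x43

line 4 (cpi): pack op=0x38:6|rd=4:3|imm=67:7 = 0xe243; big→ e2 43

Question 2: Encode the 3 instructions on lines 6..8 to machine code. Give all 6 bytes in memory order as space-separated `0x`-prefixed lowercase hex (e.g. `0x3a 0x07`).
6. li fields op=0x9:6|rd=4:3|imm=106:7 → word 266ah → 26 6a
7. bra fields op=0x15:6|imm=6:10 → word 5406h → 54 06
8. sw fields op=0x1a:6|rd=7:3|rs=5:3|pad=0:4 → word 6bd0h → 6b d0

0x26 0x6a 0x54 0x06 0x6b 0xd0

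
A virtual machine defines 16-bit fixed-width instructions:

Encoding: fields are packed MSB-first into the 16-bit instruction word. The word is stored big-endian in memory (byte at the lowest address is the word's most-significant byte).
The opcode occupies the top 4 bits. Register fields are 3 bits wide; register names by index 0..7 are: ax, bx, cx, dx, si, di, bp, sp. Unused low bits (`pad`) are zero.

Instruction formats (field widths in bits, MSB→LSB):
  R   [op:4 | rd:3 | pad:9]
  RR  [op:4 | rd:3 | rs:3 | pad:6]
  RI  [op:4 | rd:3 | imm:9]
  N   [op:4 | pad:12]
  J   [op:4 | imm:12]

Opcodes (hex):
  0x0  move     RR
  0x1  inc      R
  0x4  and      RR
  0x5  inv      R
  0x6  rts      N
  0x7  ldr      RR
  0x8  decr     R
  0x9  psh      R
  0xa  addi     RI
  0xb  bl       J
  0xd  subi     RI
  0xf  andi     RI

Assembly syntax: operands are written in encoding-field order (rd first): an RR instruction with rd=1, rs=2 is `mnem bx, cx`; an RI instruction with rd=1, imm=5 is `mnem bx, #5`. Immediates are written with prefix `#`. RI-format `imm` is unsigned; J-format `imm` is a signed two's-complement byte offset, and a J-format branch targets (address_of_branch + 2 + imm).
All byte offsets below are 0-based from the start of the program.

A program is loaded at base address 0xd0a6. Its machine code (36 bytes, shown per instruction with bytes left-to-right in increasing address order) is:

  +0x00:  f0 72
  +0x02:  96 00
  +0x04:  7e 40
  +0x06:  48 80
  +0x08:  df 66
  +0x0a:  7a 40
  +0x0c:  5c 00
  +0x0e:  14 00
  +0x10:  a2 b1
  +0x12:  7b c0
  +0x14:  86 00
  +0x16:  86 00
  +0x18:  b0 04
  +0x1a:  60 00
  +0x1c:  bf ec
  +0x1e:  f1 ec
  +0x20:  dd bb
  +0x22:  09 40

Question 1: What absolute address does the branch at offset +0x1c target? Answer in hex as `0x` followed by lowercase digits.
[1c] bf ec → 0xbfec
  top 4b → 0xb → bl [J]
  [11:0] imm=4076 (s12→-20) = #-20
  target = base 0xd0a6 + off 0x1c + 2 + imm -20 = 0xd0b0

0xd0b0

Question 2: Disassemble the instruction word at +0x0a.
ldr di, bx

off 0x0a: read 7a 40 as big → 0x7a40
  opcode bits[15:12]=0x7: ldr/RR
  rd: (w>>9)&0x7=0x5 → di
  rs: (w>>6)&0x7=0x1 → bx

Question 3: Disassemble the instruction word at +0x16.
[16] 86 00 → 0x8600
  top 4b → 0x8 → decr [R]
  rd: (w>>9)&0x7=0x3 → dx

decr dx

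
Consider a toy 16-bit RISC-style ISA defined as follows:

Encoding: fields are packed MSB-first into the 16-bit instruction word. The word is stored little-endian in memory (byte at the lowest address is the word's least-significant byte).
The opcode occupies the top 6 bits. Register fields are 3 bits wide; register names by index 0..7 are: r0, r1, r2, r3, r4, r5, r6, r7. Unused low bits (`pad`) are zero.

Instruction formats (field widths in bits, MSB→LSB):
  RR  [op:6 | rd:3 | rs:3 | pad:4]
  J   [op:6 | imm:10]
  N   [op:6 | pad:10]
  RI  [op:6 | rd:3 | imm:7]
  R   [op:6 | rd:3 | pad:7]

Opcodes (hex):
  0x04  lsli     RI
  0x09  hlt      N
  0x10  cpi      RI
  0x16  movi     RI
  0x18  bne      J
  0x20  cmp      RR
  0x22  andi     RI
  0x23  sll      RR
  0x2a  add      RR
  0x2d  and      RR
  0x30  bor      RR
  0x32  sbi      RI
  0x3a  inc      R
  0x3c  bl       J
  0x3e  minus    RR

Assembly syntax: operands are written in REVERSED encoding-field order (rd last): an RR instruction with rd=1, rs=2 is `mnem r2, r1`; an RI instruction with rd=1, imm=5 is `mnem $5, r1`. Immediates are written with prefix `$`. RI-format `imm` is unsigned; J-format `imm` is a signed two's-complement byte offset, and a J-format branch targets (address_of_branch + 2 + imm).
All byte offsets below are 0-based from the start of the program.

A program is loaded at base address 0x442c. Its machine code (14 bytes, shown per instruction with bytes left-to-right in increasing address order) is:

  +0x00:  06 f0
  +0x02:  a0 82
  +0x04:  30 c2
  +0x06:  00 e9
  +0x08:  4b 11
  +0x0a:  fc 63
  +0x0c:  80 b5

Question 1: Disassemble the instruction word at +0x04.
bor r3, r4

@+04  little-endian(30 c2) = 0xc230
  op=0xc230>>10=0x30 ⇒ bor (RR)
  rd: (w>>7)&0x7=0x4 → r4
  rs: (w>>4)&0x7=0x3 → r3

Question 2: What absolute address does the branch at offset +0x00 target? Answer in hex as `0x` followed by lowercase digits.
@+00  little-endian(06 f0) = 0xf006
  opcode bits[15:10]=0x3c: bl/J
  [9:0] imm=6 = $6
  target = base 0x442c + off 0x00 + 2 + imm 6 = 0x4434

0x4434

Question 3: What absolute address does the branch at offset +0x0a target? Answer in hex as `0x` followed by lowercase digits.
0x4434

@+0a  little-endian(fc 63) = 0x63fc
  opcode bits[15:10]=0x18: bne/J
  [9:0] imm=1020 (s10→-4) = $-4
  target = base 0x442c + off 0x0a + 2 + imm -4 = 0x4434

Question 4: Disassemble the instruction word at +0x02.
cmp r2, r5

off 0x02: read a0 82 as little → 0x82a0
  top 6b → 0x20 → cmp [RR]
  rd@[9:7]=0x5 ⇒ r5
  rs@[6:4]=0x2 ⇒ r2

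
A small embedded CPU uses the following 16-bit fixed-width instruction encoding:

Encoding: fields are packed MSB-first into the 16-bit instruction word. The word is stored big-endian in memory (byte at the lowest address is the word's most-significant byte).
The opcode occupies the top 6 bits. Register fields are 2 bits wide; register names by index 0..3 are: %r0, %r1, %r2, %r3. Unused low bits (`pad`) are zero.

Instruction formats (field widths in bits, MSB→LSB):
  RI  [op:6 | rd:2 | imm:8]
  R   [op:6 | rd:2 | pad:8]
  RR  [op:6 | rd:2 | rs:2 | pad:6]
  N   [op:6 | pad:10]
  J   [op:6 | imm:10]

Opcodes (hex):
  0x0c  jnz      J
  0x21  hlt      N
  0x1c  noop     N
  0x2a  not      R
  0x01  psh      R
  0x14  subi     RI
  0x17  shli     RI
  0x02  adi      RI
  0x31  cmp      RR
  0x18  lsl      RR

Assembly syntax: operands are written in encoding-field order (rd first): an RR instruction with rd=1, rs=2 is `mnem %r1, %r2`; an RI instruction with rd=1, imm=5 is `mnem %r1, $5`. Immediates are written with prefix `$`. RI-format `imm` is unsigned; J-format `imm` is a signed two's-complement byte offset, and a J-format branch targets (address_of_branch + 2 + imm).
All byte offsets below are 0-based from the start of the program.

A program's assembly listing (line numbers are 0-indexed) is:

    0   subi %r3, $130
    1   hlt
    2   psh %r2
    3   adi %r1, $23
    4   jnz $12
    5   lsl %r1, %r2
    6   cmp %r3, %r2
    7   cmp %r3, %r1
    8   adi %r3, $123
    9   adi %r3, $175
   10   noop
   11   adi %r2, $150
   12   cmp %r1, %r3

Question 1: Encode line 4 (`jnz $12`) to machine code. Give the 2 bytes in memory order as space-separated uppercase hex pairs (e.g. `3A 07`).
30 0C

4. jnz fields op=0xc:6|imm=12:10 → word 300ch → 30 0c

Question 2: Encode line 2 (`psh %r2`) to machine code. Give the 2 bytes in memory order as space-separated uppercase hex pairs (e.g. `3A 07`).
06 00

2. psh fields op=0x1:6|rd=2:2|pad=0:8 → word 0600h → 06 00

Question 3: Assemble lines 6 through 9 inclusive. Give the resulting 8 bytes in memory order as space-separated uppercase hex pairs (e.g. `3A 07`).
6. cmp fields op=0x31:6|rd=3:2|rs=2:2|pad=0:6 → word c780h → c7 80
7. cmp fields op=0x31:6|rd=3:2|rs=1:2|pad=0:6 → word c740h → c7 40
8. adi fields op=0x2:6|rd=3:2|imm=123:8 → word 0b7bh → 0b 7b
9. adi fields op=0x2:6|rd=3:2|imm=175:8 → word 0bafh → 0b af

C7 80 C7 40 0B 7B 0B AF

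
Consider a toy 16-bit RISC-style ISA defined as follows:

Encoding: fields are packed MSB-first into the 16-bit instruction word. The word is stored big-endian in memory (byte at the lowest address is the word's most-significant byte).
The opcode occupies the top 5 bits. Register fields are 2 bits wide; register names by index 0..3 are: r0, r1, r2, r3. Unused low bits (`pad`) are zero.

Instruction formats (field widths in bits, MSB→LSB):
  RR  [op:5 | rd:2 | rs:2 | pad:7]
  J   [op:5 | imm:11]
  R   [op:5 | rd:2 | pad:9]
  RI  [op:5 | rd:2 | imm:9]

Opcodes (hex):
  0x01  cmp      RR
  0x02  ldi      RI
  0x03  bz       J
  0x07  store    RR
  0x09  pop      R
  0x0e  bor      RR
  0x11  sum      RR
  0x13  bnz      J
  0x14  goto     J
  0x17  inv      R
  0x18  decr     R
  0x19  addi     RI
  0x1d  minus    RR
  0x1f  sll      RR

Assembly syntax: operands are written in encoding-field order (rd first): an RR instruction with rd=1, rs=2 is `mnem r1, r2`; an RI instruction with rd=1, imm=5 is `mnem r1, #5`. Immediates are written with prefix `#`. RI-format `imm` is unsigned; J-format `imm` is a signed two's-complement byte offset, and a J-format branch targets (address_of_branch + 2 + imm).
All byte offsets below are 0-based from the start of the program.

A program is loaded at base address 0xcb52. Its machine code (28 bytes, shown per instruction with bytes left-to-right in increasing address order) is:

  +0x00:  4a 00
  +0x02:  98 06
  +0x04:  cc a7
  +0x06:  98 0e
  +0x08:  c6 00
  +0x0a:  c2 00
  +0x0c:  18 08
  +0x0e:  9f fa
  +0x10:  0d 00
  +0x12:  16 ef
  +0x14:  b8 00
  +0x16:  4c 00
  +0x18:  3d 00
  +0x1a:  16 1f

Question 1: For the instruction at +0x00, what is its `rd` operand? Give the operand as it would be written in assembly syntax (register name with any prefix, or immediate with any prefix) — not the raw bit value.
r1

+0x00: 4a 00 ⇒ word 0x4a00 (big)
  top 5b → 0x9 → pop [R]
  rd: (w>>9)&0x3=0x1 → r1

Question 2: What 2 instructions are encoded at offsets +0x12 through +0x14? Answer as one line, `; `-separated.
off 0x12: read 16 ef as big → 0x16ef
  op=0x16ef>>11=0x2 ⇒ ldi (RI)
  rd: (w>>9)&0x3=0x3 → r3
  imm: (w>>0)&0x1ff=0xef → #239
off 0x14: read b8 00 as big → 0xb800
  op=0xb800>>11=0x17 ⇒ inv (R)
  rd: (w>>9)&0x3=0x0 → r0

ldi r3, #239; inv r0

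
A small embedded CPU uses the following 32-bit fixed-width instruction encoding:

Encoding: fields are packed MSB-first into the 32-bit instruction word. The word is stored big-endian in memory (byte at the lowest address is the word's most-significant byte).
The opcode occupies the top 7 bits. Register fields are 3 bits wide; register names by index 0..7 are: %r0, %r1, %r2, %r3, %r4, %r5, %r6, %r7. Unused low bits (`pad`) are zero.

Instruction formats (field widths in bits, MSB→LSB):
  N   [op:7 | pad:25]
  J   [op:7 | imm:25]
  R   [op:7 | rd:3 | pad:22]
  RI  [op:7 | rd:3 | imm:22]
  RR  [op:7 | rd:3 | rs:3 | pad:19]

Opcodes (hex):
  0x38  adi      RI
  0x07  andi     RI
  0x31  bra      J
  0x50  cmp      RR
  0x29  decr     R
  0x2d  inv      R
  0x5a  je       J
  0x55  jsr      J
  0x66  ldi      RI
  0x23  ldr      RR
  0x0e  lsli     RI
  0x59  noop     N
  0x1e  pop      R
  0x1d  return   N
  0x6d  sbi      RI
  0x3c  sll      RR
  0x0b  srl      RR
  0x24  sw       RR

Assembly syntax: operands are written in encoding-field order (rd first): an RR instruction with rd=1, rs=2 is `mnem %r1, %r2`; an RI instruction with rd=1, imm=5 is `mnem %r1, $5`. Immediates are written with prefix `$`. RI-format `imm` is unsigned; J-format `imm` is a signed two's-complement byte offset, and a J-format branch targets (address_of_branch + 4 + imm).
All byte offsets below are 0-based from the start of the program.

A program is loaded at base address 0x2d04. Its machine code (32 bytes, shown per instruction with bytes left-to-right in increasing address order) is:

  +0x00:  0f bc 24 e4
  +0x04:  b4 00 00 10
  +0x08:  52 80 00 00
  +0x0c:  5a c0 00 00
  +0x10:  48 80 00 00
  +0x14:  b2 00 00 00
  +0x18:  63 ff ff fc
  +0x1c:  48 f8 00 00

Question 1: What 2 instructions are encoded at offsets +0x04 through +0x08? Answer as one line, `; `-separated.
je $16; decr %r2

+0x04: b4 00 00 10 ⇒ word 0xb4000010 (big)
  op=0xb4000010>>25=0x5a ⇒ je (J)
  imm@[24:0]=0x10 ⇒ $16
+0x08: 52 80 00 00 ⇒ word 0x52800000 (big)
  op=0x52800000>>25=0x29 ⇒ decr (R)
  rd@[24:22]=0x2 ⇒ %r2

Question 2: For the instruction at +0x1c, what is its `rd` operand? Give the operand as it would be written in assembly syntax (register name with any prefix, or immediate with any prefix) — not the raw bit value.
%r3

off 0x1c: read 48 f8 00 00 as big → 0x48f80000
  opcode bits[31:25]=0x24: sw/RR
  rd@[24:22]=0x3 ⇒ %r3
  rs@[21:19]=0x7 ⇒ %r7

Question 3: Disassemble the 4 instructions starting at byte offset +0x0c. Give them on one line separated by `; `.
[0c] 5a c0 00 00 → 0x5ac00000
  opcode bits[31:25]=0x2d: inv/R
  rd: (w>>22)&0x7=0x3 → %r3
[10] 48 80 00 00 → 0x48800000
  opcode bits[31:25]=0x24: sw/RR
  rd: (w>>22)&0x7=0x2 → %r2
  rs: (w>>19)&0x7=0x0 → %r0
[14] b2 00 00 00 → 0xb2000000
  opcode bits[31:25]=0x59: noop/N
[18] 63 ff ff fc → 0x63fffffc
  opcode bits[31:25]=0x31: bra/J
  imm: (w>>0)&0x1ffffff=0x1fffffc (s25→-4) → $-4

inv %r3; sw %r2, %r0; noop; bra $-4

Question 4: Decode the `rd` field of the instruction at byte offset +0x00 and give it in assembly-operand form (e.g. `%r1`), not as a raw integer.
off 0x00: read 0f bc 24 e4 as big → 0x0fbc24e4
  opcode bits[31:25]=0x7: andi/RI
  rd: (w>>22)&0x7=0x6 → %r6
  imm: (w>>0)&0x3fffff=0x3c24e4 → $3941604

%r6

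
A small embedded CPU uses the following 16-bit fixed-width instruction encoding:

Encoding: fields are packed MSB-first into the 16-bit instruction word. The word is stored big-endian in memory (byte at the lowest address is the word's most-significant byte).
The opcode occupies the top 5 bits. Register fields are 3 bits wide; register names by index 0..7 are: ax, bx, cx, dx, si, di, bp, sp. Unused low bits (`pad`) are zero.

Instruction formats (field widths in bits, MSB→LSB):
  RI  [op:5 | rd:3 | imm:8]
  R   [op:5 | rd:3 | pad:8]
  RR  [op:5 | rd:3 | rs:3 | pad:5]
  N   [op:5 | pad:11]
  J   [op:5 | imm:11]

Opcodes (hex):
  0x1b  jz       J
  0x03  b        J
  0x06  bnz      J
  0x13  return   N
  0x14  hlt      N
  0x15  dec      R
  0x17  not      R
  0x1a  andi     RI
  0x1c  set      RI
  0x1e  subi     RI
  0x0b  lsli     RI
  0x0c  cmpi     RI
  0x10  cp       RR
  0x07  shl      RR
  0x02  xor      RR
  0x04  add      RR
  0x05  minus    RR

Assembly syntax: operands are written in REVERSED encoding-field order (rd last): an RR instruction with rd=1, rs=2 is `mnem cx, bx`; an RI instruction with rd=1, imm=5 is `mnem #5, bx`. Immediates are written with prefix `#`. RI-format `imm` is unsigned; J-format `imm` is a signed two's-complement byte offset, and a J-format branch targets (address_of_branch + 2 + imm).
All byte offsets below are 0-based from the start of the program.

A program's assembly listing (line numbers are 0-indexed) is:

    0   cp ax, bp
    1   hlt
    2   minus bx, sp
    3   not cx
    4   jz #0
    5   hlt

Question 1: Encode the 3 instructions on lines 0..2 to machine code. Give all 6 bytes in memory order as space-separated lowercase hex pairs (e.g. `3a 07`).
line 0 (cp): pack op=0x10:5|rd=6:3|rs=0:3|pad=0:5 = 0x8600; big→ 86 00
line 1 (hlt): pack op=0x14:5|pad=0:11 = 0xa000; big→ a0 00
line 2 (minus): pack op=0x5:5|rd=7:3|rs=1:3|pad=0:5 = 0x2f20; big→ 2f 20

86 00 a0 00 2f 20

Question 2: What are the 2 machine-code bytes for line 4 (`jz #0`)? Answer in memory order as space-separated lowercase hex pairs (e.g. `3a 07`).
L4: jz op=0x1b:5|imm=0:11 ⇒ 0xd800 ⇒ big d8 00

d8 00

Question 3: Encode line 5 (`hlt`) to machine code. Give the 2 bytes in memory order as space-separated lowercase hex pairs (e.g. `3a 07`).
5. hlt fields op=0x14:5|pad=0:11 → word a000h → a0 00

a0 00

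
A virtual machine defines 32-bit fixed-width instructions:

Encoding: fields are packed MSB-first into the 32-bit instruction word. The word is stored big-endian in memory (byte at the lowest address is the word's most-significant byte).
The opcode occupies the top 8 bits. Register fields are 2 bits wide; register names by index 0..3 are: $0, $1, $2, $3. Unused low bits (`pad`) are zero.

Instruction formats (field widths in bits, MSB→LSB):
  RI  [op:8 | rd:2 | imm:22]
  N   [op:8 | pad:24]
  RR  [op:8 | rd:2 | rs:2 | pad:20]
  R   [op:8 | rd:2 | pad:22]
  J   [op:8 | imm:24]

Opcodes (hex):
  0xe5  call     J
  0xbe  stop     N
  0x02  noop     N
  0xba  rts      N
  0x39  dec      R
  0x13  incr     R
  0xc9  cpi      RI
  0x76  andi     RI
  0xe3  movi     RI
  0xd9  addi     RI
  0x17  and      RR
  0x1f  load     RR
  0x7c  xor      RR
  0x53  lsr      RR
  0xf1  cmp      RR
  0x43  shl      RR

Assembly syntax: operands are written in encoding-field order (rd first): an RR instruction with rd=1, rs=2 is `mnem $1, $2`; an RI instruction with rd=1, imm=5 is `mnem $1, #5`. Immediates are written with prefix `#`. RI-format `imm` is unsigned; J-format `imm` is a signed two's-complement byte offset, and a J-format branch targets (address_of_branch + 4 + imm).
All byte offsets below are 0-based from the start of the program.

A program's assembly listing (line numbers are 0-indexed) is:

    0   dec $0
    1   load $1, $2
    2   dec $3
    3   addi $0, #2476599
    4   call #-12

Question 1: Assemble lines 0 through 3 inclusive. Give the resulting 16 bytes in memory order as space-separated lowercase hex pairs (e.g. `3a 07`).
39 00 00 00 1f 60 00 00 39 c0 00 00 d9 25 ca 37

0. dec fields op=0x39:8|rd=0:2|pad=0:22 → word 39000000h → 39 00 00 00
1. load fields op=0x1f:8|rd=1:2|rs=2:2|pad=0:20 → word 1f600000h → 1f 60 00 00
2. dec fields op=0x39:8|rd=3:2|pad=0:22 → word 39c00000h → 39 c0 00 00
3. addi fields op=0xd9:8|rd=0:2|imm=2476599:22 → word d925ca37h → d9 25 ca 37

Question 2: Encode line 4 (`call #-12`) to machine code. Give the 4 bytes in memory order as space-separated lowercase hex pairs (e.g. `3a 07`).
e5 ff ff f4

line 4 (call): pack op=0xe5:8|imm=-12:24 = 0xe5fffff4; big→ e5 ff ff f4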